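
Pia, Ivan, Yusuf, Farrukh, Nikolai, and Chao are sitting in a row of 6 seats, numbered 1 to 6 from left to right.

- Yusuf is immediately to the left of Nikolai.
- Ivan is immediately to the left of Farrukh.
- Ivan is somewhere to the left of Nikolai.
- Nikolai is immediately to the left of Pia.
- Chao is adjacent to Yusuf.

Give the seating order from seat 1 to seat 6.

Ivan, Farrukh, Chao, Yusuf, Nikolai, Pia

From clue 1: Yusuf is in {1,2,3,4,5}.
From clues 1–2: Ivan is in {1,2,3,4,5}.
From clues 1–3: Ivan is in {1,2,3}.
From clues 1–4: Pia is in {5,6}.
From clues 1–5: Ivan → seat 1, Farrukh → seat 2, Chao → seat 3, Yusuf → seat 4, Nikolai → seat 5, Pia → seat 6.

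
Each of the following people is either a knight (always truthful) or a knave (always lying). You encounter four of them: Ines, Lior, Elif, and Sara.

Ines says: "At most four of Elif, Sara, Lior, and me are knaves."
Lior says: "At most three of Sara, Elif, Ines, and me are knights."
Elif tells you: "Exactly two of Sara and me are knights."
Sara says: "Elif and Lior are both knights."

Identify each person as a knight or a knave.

Ines: knight, Lior: knight, Elif: knave, Sara: knave

Regardless of anyone's role, Ines's statement is true, so Ines is a knight.
Consider Lior. Suppose Lior is a knave.
Then Lior's own statement would have to be false, but it can't be — contradiction.
So Lior is a knight.
Consider Elif. Suppose Elif is a knight.
Then no assignment of the remaining roles makes every statement match its speaker's type — contradiction.
So Elif is a knave.
With that fixed, Sara's statement is false, so Sara is a knave.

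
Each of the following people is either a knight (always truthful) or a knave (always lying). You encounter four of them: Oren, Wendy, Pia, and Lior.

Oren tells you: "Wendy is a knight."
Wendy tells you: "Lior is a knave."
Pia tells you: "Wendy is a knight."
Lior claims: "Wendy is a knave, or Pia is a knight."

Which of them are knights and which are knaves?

Consider Oren. Suppose Oren is a knight.
Then no assignment of the remaining roles makes every statement match its speaker's type — contradiction.
So Oren is a knave.
Consider Wendy. Suppose Wendy is a knight.
Then Oren's statement comes out true, contradicting Oren being a knave.
So Wendy is a knave.
With that fixed, Pia's statement is false, so Pia is a knave.
With that fixed, Lior's statement is true, so Lior is a knight.

Oren: knave, Wendy: knave, Pia: knave, Lior: knight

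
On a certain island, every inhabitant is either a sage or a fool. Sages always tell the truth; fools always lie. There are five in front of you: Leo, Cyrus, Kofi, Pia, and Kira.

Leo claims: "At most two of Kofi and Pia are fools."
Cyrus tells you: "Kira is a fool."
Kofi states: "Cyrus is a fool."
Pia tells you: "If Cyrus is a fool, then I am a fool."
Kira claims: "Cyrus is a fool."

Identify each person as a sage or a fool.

Regardless of anyone's role, Leo's statement is true, so Leo is a sage.
Consider Cyrus. Suppose Cyrus is a fool.
Then whichever role Pia has, Pia's statement has the wrong truth value — contradiction.
So Cyrus is a sage.
With that fixed, Kofi's statement is false, so Kofi is a fool.
With that fixed, Pia's statement is true, so Pia is a sage.
With that fixed, Kira's statement is false, so Kira is a fool.

Leo: sage, Cyrus: sage, Kofi: fool, Pia: sage, Kira: fool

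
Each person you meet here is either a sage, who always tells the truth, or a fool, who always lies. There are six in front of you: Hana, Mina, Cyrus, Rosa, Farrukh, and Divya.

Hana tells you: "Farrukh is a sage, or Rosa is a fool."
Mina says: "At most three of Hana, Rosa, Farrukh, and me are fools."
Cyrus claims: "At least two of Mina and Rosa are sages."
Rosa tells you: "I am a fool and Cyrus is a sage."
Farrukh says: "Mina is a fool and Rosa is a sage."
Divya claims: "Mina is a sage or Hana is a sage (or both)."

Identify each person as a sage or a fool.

Hana: sage, Mina: sage, Cyrus: fool, Rosa: fool, Farrukh: fool, Divya: sage

Consider Hana. Suppose Hana is a fool.
Then no assignment of the remaining roles makes every statement match its speaker's type — contradiction.
So Hana is a sage.
With that fixed, Mina's statement is true, so Mina is a sage.
With that fixed, Farrukh's statement is false, so Farrukh is a fool.
With that fixed, Divya's statement is true, so Divya is a sage.
Consider Cyrus. Suppose Cyrus is a sage.
Then whichever role Rosa has, Rosa's statement has the wrong truth value — contradiction.
So Cyrus is a fool.
With that fixed, Rosa's statement is false, so Rosa is a fool.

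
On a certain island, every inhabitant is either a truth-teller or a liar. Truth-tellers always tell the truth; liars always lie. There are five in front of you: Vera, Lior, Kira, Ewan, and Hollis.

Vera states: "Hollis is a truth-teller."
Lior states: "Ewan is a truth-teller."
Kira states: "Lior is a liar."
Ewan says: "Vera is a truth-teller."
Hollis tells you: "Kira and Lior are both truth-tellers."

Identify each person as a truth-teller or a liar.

Consider Vera. Suppose Vera is a truth-teller.
Then no assignment of the remaining roles makes every statement match its speaker's type — contradiction.
So Vera is a liar.
With that fixed, Ewan's statement is false, so Ewan is a liar.
With that fixed, Lior's statement is false, so Lior is a liar.
With that fixed, Kira's statement is true, so Kira is a truth-teller.
With that fixed, Hollis's statement is false, so Hollis is a liar.

Vera: liar, Lior: liar, Kira: truth-teller, Ewan: liar, Hollis: liar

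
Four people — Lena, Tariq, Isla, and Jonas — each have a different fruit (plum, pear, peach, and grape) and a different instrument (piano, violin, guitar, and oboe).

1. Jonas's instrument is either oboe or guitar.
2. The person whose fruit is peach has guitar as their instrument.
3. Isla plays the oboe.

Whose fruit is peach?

Jonas

With clues 1–3, Isla, Lena, and Tariq are impossible for the one with fruit peach.
That leaves Jonas.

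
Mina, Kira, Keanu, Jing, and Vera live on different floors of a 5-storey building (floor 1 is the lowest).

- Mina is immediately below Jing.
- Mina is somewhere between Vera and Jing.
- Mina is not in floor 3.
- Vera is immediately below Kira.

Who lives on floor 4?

With clues 1–2, Vera is ruled out for floor 4.
With clues 1–3, Jing is ruled out for floor 4.
With clues 1–4, Keanu and Kira are ruled out for floor 4.
So floor 4 is Mina.

Mina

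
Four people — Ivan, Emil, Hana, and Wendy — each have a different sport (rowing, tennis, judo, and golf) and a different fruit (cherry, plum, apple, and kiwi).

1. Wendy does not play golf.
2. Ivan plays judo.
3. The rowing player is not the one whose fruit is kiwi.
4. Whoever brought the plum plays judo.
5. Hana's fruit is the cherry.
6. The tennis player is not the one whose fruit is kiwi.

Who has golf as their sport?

Clue 1 rules out Wendy for the one with sport golf.
With clues 1–2, Ivan is impossible for the one with sport golf.
With clues 1–6, Hana is impossible for the one with sport golf.
That leaves Emil.

Emil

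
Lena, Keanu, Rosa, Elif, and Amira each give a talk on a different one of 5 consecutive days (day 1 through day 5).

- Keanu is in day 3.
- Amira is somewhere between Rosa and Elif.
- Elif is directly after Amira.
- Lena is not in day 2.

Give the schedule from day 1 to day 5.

From clue 1: Keanu → day 3.
From clues 1–2: Amira is in {2,4}.
From clues 1–3: Amira → day 4, Elif → day 5.
From clues 1–4: Lena → day 1, Rosa → day 2.

Lena, Rosa, Keanu, Amira, Elif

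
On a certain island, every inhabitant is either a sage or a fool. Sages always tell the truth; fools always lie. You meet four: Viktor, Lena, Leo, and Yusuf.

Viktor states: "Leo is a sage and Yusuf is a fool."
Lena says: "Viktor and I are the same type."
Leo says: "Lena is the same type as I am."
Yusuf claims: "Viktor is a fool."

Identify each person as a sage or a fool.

Viktor: sage, Lena: sage, Leo: sage, Yusuf: fool

Consider Viktor. Suppose Viktor is a fool.
Then whichever role Lena has, Lena's statement has the wrong truth value — contradiction.
So Viktor is a sage.
With that fixed, Yusuf's statement is false, so Yusuf is a fool.
Consider Lena. Suppose Lena is a fool.
Then whichever role Leo has, Leo's statement has the wrong truth value — contradiction.
So Lena is a sage.
Consider Leo. Suppose Leo is a fool.
Then Viktor's statement comes out false, contradicting Viktor being a sage.
So Leo is a sage.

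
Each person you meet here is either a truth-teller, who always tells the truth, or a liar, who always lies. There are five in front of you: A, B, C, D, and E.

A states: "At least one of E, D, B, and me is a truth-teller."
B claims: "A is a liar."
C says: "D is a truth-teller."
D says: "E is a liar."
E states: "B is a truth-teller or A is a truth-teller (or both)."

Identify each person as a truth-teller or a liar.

Consider A. Suppose A is a liar.
Then no assignment of the remaining roles makes every statement match its speaker's type — contradiction.
So A is a truth-teller.
With that fixed, B's statement is false, so B is a liar.
With that fixed, E's statement is true, so E is a truth-teller.
With that fixed, D's statement is false, so D is a liar.
With that fixed, C's statement is false, so C is a liar.

A: truth-teller, B: liar, C: liar, D: liar, E: truth-teller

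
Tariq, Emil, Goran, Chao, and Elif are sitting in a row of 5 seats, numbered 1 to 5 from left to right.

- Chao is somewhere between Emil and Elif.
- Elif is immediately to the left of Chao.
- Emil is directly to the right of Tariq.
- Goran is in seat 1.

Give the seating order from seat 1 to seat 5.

From clue 1: Chao is in {2,3,4}.
From clues 1–2: Emil is in {3,4,5}.
From clues 1–3: Tariq is in {3,4}.
From clues 1–4: Goran → seat 1, Elif → seat 2, Chao → seat 3, Tariq → seat 4, Emil → seat 5.

Goran, Elif, Chao, Tariq, Emil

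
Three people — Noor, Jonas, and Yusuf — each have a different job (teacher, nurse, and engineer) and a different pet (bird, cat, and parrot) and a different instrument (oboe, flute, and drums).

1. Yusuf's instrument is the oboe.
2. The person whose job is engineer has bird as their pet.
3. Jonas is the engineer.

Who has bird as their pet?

Jonas

With clues 1–3, Noor and Yusuf are impossible for the one with pet bird.
That leaves Jonas.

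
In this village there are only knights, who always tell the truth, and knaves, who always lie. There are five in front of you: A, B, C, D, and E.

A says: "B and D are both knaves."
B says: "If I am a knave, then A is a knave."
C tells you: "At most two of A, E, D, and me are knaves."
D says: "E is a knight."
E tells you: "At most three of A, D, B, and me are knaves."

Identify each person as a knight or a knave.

A: knave, B: knight, C: knight, D: knight, E: knight

Consider A. Suppose A is a knight.
Then no assignment of the remaining roles makes every statement match its speaker's type — contradiction.
So A is a knave.
With that fixed, B's statement is true, so B is a knight.
With that fixed, E's statement is true, so E is a knight.
With that fixed, D's statement is true, so D is a knight.
With that fixed, C's statement is true, so C is a knight.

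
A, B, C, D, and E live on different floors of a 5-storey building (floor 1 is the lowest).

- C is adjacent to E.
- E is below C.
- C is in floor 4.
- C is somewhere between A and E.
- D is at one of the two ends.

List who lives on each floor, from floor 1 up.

From clues 1–2: C is in {2,3,4,5}.
From clues 1–3: E → floor 3, C → floor 4.
From clues 1–4: A → floor 5.
From clues 1–5: D → floor 1, B → floor 2.

D, B, E, C, A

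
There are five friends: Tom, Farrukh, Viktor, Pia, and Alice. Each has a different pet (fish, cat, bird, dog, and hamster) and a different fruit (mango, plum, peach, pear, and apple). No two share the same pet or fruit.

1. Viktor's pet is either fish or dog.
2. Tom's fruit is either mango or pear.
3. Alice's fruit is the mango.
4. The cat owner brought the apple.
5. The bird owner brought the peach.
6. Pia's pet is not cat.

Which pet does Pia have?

bird

With clues 1–5, dog, fish, and hamster are impossible for Pia's pet.
With clues 1–6, cat is impossible for Pia's pet.
That leaves bird.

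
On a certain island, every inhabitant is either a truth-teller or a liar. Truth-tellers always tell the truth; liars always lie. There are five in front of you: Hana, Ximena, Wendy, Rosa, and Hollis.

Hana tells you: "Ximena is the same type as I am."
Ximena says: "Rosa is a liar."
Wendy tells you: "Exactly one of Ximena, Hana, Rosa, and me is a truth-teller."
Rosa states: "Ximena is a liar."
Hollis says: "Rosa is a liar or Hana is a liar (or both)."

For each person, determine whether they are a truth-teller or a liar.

Hana: truth-teller, Ximena: truth-teller, Wendy: liar, Rosa: liar, Hollis: truth-teller

Consider Hana. Suppose Hana is a liar.
Then no assignment of the remaining roles makes every statement match its speaker's type — contradiction.
So Hana is a truth-teller.
Consider Ximena. Suppose Ximena is a liar.
Then Hana's statement comes out false, contradicting Hana being a truth-teller.
So Ximena is a truth-teller.
With that fixed, Wendy's statement is false, so Wendy is a liar.
With that fixed, Rosa's statement is false, so Rosa is a liar.
With that fixed, Hollis's statement is true, so Hollis is a truth-teller.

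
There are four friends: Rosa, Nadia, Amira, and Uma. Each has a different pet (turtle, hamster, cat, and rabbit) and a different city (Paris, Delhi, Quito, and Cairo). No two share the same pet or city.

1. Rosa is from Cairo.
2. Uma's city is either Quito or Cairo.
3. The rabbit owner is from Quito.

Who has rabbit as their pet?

With clues 1–3, Amira, Nadia, and Rosa are impossible for the one with pet rabbit.
That leaves Uma.

Uma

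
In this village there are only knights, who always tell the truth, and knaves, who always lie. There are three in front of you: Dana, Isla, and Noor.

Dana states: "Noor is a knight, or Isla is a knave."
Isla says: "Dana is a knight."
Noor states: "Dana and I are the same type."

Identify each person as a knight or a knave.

Dana: knight, Isla: knight, Noor: knight

Consider Dana. Suppose Dana is a knave.
Then whichever role Noor has, Noor's statement has the wrong truth value — contradiction.
So Dana is a knight.
With that fixed, Isla's statement is true, so Isla is a knight.
Consider Noor. Suppose Noor is a knave.
Then Dana's statement comes out false, contradicting Dana being a knight.
So Noor is a knight.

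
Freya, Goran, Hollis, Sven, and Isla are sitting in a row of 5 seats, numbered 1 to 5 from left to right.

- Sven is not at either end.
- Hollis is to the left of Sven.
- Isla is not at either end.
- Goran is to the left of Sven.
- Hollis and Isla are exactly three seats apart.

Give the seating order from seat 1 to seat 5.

Hollis, Goran, Sven, Isla, Freya

From clue 1: Sven is in {2,3,4}.
From clues 1–2: Hollis is in {1,2,3}.
From clues 1–4: Freya → seat 5.
From clues 1–5: Hollis → seat 1, Goran → seat 2, Sven → seat 3, Isla → seat 4.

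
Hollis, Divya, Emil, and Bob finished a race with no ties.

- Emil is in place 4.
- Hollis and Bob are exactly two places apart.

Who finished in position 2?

With clue 1, Emil is ruled out for place 2.
With clues 1–2, Bob and Hollis are ruled out for place 2.
So place 2 is Divya.

Divya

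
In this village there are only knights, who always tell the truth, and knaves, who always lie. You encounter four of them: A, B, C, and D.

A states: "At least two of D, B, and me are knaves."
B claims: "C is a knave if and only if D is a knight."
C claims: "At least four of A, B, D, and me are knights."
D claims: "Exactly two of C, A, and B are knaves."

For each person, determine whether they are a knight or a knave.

A: knave, B: knight, C: knave, D: knight

Consider A. Suppose A is a knight.
Then no assignment of the remaining roles makes every statement match its speaker's type — contradiction.
So A is a knave.
With that fixed, C's statement is false, so C is a knave.
Consider B. Suppose B is a knave.
Then A's statement comes out true, contradicting A being a knave.
So B is a knight.
With that fixed, D's statement is true, so D is a knight.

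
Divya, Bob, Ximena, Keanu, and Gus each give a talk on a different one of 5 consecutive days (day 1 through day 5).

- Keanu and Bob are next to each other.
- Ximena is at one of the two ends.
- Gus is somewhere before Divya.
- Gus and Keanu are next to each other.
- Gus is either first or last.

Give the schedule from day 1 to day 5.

Gus, Keanu, Bob, Divya, Ximena

From clues 1–2: Ximena is in {1,5}.
From clues 1–4: Divya is in {4,5}.
From clues 1–5: Gus → day 1, Keanu → day 2, Bob → day 3, Divya → day 4, Ximena → day 5.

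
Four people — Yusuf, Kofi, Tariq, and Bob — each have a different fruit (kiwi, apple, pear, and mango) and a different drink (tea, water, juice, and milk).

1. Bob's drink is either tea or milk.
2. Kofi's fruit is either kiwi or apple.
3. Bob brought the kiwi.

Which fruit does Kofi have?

apple

With clues 1–2, mango and pear are impossible for Kofi's fruit.
With clues 1–3, kiwi is impossible for Kofi's fruit.
That leaves apple.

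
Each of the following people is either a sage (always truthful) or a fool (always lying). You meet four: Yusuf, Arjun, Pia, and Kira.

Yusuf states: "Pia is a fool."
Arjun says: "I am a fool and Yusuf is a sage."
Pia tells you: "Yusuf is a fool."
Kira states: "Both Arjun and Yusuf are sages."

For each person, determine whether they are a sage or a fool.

Consider Yusuf. Suppose Yusuf is a sage.
Then whichever role Arjun has, Arjun's statement has the wrong truth value — contradiction.
So Yusuf is a fool.
With that fixed, Arjun's statement is false, so Arjun is a fool.
With that fixed, Pia's statement is true, so Pia is a sage.
With that fixed, Kira's statement is false, so Kira is a fool.

Yusuf: fool, Arjun: fool, Pia: sage, Kira: fool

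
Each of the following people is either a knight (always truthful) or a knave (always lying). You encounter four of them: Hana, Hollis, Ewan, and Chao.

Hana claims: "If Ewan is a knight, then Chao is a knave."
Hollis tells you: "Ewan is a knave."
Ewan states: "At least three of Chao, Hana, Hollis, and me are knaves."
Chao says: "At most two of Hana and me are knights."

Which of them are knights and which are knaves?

Hana: knight, Hollis: knight, Ewan: knave, Chao: knight

Regardless of anyone's role, Chao's statement is true, so Chao is a knight.
Consider Hana. Suppose Hana is a knave.
Then no assignment of the remaining roles makes every statement match its speaker's type — contradiction.
So Hana is a knight.
With that fixed, Ewan's statement is false, so Ewan is a knave.
With that fixed, Hollis's statement is true, so Hollis is a knight.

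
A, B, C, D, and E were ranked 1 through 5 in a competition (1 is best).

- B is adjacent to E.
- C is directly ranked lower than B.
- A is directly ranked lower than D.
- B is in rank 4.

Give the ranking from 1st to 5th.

D, A, E, B, C

From clues 1–2: B is in {2,3,4}.
From clues 1–3: A is in {2,5}.
From clues 1–4: D → rank 1, A → rank 2, E → rank 3, B → rank 4, C → rank 5.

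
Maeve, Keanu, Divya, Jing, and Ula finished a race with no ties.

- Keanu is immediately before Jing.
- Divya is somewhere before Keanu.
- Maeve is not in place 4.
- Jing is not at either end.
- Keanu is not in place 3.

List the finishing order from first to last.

Divya, Keanu, Jing, Ula, Maeve

From clue 1: Keanu is in {1,2,3,4}.
From clues 1–2: Keanu is in {2,3,4}.
From clues 1–4: Keanu is in {2,3}.
From clues 1–5: Divya → place 1, Keanu → place 2, Jing → place 3, Ula → place 4, Maeve → place 5.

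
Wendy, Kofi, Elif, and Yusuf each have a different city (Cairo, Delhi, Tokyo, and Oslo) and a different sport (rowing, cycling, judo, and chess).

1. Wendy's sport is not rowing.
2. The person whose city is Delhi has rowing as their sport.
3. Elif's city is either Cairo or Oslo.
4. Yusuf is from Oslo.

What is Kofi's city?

With clues 1–4, Cairo, Oslo, and Tokyo are impossible for Kofi's city.
That leaves Delhi.

Delhi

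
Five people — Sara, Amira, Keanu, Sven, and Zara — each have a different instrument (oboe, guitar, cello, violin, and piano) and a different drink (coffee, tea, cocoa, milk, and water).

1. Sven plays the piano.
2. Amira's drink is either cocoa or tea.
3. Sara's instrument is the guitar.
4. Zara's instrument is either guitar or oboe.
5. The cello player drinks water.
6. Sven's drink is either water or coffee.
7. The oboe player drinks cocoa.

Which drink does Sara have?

With clues 1–5, water is impossible for Sara's drink.
With clues 1–6, coffee is impossible for Sara's drink.
With clues 1–7, cocoa and tea are impossible for Sara's drink.
That leaves milk.

milk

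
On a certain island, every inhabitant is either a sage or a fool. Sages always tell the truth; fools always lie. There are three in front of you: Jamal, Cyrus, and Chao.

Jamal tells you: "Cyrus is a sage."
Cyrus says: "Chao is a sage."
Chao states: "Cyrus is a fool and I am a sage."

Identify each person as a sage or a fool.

Jamal: fool, Cyrus: fool, Chao: fool

Consider Jamal. Suppose Jamal is a sage.
Then no assignment of the remaining roles makes every statement match its speaker's type — contradiction.
So Jamal is a fool.
Consider Cyrus. Suppose Cyrus is a sage.
Then Jamal's statement comes out true, contradicting Jamal being a fool.
So Cyrus is a fool.
Consider Chao. Suppose Chao is a sage.
Then Cyrus's statement comes out true, contradicting Cyrus being a fool.
So Chao is a fool.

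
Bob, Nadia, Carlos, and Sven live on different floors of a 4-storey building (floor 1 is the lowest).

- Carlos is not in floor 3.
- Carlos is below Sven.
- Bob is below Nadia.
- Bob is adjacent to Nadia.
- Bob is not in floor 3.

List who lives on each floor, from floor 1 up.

Carlos, Bob, Nadia, Sven

From clue 1: Carlos is in {1,2,4}.
From clues 1–2: Carlos is in {1,2}.
From clues 1–3: Nadia is in {3,4}.
From clues 1–4: Carlos → floor 1.
From clues 1–5: Bob → floor 2, Nadia → floor 3, Sven → floor 4.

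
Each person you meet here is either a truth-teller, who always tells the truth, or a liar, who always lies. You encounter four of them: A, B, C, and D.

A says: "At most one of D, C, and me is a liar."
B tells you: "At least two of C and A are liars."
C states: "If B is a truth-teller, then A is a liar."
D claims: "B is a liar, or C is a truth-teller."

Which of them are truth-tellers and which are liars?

A: truth-teller, B: liar, C: truth-teller, D: truth-teller

Consider A. Suppose A is a liar.
Then no assignment of the remaining roles makes every statement match its speaker's type — contradiction.
So A is a truth-teller.
With that fixed, B's statement is false, so B is a liar.
With that fixed, C's statement is true, so C is a truth-teller.
With that fixed, D's statement is true, so D is a truth-teller.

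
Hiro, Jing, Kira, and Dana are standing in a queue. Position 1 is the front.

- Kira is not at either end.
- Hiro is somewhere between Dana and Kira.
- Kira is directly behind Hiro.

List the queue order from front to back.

From clue 1: Kira is in {2,3}.
From clues 1–2: Hiro is in {2,3}.
From clues 1–3: Dana → position 1, Hiro → position 2, Kira → position 3, Jing → position 4.

Dana, Hiro, Kira, Jing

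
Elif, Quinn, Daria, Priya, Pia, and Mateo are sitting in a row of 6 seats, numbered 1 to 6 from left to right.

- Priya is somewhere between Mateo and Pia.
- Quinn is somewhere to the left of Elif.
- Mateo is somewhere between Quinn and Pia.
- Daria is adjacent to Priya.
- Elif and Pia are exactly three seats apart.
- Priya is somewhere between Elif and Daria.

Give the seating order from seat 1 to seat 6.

Quinn, Mateo, Elif, Priya, Daria, Pia

From clue 1: Priya is in {2,3,4,5}.
From clues 1–3: Mateo is in {2,3,4}.
From clues 1–4: Quinn is in {1,5}.
From clues 1–5: Quinn → seat 1, Mateo → seat 2, Elif → seat 3, Pia → seat 6.
From clues 1–6: Priya → seat 4, Daria → seat 5.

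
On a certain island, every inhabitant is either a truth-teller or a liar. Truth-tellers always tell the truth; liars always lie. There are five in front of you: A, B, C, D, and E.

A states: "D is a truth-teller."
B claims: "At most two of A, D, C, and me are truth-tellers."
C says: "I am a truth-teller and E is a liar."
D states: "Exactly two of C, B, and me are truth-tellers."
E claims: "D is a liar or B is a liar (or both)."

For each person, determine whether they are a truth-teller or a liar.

A: liar, B: truth-teller, C: liar, D: liar, E: truth-teller

Consider A. Suppose A is a truth-teller.
Then no assignment of the remaining roles makes every statement match its speaker's type — contradiction.
So A is a liar.
Consider B. Suppose B is a liar.
Then B's own statement would have to be false, but it can't be — contradiction.
So B is a truth-teller.
Consider C. Suppose C is a truth-teller.
Then whichever role D has, D's statement has the wrong truth value — contradiction.
So C is a liar.
Consider D. Suppose D is a truth-teller.
Then A's statement comes out true, contradicting A being a liar.
So D is a liar.
With that fixed, E's statement is true, so E is a truth-teller.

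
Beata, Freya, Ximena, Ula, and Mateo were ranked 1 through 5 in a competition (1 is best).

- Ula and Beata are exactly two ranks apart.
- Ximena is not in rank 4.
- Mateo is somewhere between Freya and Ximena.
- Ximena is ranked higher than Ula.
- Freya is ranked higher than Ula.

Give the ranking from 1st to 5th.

Ximena, Mateo, Beata, Freya, Ula

From clues 1–2: Ximena is in {1,2,3,5}.
From clues 1–3: Ximena is in {1,2,5}.
From clues 1–4: Freya is in {4,5}.
From clues 1–5: Ximena → rank 1, Mateo → rank 2, Beata → rank 3, Freya → rank 4, Ula → rank 5.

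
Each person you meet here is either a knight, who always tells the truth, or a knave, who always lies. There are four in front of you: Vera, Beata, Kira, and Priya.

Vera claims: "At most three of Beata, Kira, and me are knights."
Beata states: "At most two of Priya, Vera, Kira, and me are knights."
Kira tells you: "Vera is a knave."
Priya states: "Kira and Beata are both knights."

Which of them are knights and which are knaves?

Vera: knight, Beata: knight, Kira: knave, Priya: knave

Regardless of anyone's role, Vera's statement is true, so Vera is a knight.
With that fixed, Kira's statement is false, so Kira is a knave.
With that fixed, Priya's statement is false, so Priya is a knave.
With that fixed, Beata's statement is true, so Beata is a knight.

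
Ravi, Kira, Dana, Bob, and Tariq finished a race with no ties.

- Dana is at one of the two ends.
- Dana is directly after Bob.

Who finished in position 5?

Dana

With clues 1–2, Bob, Kira, Ravi, and Tariq are ruled out for place 5.
So place 5 is Dana.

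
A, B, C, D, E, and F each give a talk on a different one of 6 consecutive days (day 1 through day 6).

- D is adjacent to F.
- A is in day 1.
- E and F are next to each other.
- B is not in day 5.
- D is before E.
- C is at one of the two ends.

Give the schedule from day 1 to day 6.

From clues 1–2: A → day 1.
From clues 1–3: F is in {3,4,5}.
From clues 1–4: B is in {2,3,6}.
From clues 1–6: B → day 2, D → day 3, F → day 4, E → day 5, C → day 6.

A, B, D, F, E, C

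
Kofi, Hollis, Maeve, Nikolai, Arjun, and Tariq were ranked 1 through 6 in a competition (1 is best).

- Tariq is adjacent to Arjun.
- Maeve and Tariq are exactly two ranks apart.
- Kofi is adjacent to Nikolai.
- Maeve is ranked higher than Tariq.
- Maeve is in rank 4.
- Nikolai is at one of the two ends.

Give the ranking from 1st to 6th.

Nikolai, Kofi, Hollis, Maeve, Arjun, Tariq

From clues 1–4: Maeve is in {1,2,3,4}.
From clues 1–5: Maeve → rank 4, Arjun → rank 5, Tariq → rank 6.
From clues 1–6: Nikolai → rank 1, Kofi → rank 2, Hollis → rank 3.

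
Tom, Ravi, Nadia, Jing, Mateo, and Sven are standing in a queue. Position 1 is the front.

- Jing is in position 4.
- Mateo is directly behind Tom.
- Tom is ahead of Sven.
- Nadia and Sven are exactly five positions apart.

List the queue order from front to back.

From clue 1: Jing → position 4.
From clues 1–2: Tom is in {1,2,5}.
From clues 1–3: Tom is in {1,2}.
From clues 1–4: Nadia → position 1, Tom → position 2, Mateo → position 3, Ravi → position 5, Sven → position 6.

Nadia, Tom, Mateo, Jing, Ravi, Sven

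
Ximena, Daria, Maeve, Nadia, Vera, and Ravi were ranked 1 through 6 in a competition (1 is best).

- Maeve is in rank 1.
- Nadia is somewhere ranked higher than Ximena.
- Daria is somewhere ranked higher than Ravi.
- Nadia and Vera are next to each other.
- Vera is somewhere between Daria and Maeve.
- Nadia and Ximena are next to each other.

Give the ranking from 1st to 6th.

Maeve, Vera, Nadia, Ximena, Daria, Ravi

From clue 1: Maeve → rank 1.
From clues 1–2: Ximena is in {3,4,5,6}.
From clues 1–4: Ximena is in {4,5,6}.
From clues 1–5: Daria is in {4,5}.
From clues 1–6: Vera → rank 2, Nadia → rank 3, Ximena → rank 4, Daria → rank 5, Ravi → rank 6.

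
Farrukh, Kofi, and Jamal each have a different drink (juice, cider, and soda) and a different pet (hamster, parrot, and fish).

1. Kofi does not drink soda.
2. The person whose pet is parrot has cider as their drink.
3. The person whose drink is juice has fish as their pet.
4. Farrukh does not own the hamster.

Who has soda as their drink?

Jamal

Clue 1 rules out Kofi for the one with drink soda.
With clues 1–4, Farrukh is impossible for the one with drink soda.
That leaves Jamal.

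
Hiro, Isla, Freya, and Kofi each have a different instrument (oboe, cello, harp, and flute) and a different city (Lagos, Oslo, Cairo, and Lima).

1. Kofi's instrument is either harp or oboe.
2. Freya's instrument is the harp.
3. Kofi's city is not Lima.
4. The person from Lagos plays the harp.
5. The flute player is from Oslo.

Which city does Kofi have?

With clues 1–3, Lima is impossible for Kofi's city.
With clues 1–4, Lagos is impossible for Kofi's city.
With clues 1–5, Oslo is impossible for Kofi's city.
That leaves Cairo.

Cairo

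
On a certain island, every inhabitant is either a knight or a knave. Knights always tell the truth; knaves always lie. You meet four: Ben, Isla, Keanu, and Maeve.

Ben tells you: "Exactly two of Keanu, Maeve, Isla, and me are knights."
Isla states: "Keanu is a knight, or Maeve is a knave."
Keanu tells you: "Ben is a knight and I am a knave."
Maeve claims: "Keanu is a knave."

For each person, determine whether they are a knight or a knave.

Ben: knave, Isla: knave, Keanu: knave, Maeve: knight

Consider Ben. Suppose Ben is a knight.
Then whichever role Keanu has, Keanu's statement has the wrong truth value — contradiction.
So Ben is a knave.
With that fixed, Keanu's statement is false, so Keanu is a knave.
With that fixed, Maeve's statement is true, so Maeve is a knight.
With that fixed, Isla's statement is false, so Isla is a knave.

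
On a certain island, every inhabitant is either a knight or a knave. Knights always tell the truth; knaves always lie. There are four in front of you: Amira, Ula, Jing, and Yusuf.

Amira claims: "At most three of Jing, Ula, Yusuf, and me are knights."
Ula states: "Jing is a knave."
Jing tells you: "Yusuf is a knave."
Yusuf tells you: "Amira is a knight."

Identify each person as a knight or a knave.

Amira: knight, Ula: knight, Jing: knave, Yusuf: knight

Consider Amira. Suppose Amira is a knave.
Then Amira's own statement would have to be false, but it can't be — contradiction.
So Amira is a knight.
With that fixed, Yusuf's statement is true, so Yusuf is a knight.
With that fixed, Jing's statement is false, so Jing is a knave.
With that fixed, Ula's statement is true, so Ula is a knight.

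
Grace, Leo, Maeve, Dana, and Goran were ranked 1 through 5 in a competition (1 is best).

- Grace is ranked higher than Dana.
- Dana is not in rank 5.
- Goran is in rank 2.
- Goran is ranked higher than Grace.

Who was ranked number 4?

With clues 1–2, Grace is ruled out for rank 4.
With clues 1–3, Goran is ruled out for rank 4.
With clues 1–4, Leo and Maeve are ruled out for rank 4.
So rank 4 is Dana.

Dana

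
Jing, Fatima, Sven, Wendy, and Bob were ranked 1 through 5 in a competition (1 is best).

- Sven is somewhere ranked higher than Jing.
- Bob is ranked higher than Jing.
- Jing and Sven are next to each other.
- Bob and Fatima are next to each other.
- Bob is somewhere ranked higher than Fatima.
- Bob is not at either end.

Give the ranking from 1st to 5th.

Wendy, Bob, Fatima, Sven, Jing

From clue 1: Jing is in {2,3,4,5}.
From clues 1–2: Jing is in {3,4,5}.
From clues 1–4: Jing is in {4,5}.
From clues 1–6: Wendy → rank 1, Bob → rank 2, Fatima → rank 3, Sven → rank 4, Jing → rank 5.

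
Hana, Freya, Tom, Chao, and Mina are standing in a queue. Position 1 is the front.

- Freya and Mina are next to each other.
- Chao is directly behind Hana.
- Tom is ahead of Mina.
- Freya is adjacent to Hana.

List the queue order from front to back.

From clues 1–2: Tom is in {1,3,5}.
From clues 1–3: Tom is in {1,3}.
From clues 1–4: Tom → position 1, Mina → position 2, Freya → position 3, Hana → position 4, Chao → position 5.

Tom, Mina, Freya, Hana, Chao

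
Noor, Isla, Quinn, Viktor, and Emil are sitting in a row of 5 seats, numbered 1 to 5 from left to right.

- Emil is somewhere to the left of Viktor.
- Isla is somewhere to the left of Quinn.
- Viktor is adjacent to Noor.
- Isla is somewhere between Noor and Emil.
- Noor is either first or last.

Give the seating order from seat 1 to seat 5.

From clue 1: Viktor is in {2,3,4,5}.
From clues 1–2: Isla is in {1,2,3,4}.
From clues 1–3: Isla is in {1,2,4}.
From clues 1–4: Emil → seat 1, Isla → seat 2.
From clues 1–5: Quinn → seat 3, Viktor → seat 4, Noor → seat 5.

Emil, Isla, Quinn, Viktor, Noor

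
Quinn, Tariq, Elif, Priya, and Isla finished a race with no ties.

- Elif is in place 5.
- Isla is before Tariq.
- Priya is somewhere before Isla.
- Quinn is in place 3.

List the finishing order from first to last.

From clue 1: Elif → place 5.
From clues 1–2: Tariq is in {2,3,4}.
From clues 1–3: Tariq is in {3,4}.
From clues 1–4: Priya → place 1, Isla → place 2, Quinn → place 3, Tariq → place 4.

Priya, Isla, Quinn, Tariq, Elif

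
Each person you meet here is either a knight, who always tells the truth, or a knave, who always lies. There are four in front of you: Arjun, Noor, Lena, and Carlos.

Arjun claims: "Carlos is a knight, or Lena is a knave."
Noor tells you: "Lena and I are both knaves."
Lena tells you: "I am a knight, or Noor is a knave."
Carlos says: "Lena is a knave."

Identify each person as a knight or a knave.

Consider Arjun. Suppose Arjun is a knight.
Then no assignment of the remaining roles makes every statement match its speaker's type — contradiction.
So Arjun is a knave.
Consider Noor. Suppose Noor is a knight.
Then Noor's own statement would have to be true, but it can't be — contradiction.
So Noor is a knave.
With that fixed, Lena's statement is true, so Lena is a knight.
With that fixed, Carlos's statement is false, so Carlos is a knave.

Arjun: knave, Noor: knave, Lena: knight, Carlos: knave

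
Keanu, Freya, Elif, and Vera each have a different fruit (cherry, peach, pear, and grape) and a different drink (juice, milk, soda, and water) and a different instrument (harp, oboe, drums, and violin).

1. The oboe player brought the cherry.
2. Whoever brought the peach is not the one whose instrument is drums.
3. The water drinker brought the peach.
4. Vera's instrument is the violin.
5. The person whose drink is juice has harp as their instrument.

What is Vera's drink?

water

With clues 1–5, juice, milk, and soda are impossible for Vera's drink.
That leaves water.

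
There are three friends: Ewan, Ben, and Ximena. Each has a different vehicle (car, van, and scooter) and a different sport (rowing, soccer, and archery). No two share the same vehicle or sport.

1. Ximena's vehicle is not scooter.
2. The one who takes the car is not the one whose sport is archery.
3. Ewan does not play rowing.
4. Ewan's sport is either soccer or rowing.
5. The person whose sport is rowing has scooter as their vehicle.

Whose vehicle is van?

Ximena

With clues 1–5, Ben and Ewan are impossible for the one with vehicle van.
That leaves Ximena.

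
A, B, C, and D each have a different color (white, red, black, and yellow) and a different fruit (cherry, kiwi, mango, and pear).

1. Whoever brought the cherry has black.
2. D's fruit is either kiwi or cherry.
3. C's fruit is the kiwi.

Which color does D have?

black

With clues 1–3, red, white, and yellow are impossible for D's color.
That leaves black.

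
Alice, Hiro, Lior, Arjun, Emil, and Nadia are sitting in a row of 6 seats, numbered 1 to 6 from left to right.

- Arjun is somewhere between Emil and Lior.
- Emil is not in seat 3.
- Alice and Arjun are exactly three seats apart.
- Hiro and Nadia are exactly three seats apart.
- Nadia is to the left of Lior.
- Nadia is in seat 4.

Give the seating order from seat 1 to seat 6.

From clue 1: Arjun is in {2,3,4,5}.
From clues 1–3: Alice is in {1,2,5,6}.
From clues 1–6: Hiro → seat 1, Emil → seat 2, Arjun → seat 3, Nadia → seat 4, Lior → seat 5, Alice → seat 6.

Hiro, Emil, Arjun, Nadia, Lior, Alice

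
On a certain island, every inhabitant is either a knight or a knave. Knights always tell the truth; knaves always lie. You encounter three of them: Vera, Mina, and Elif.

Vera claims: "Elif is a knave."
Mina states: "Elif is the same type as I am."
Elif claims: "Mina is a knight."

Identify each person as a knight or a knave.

Consider Vera. Suppose Vera is a knight.
Then no assignment of the remaining roles makes every statement match its speaker's type — contradiction.
So Vera is a knave.
Consider Mina. Suppose Mina is a knave.
Then no assignment of the remaining roles makes every statement match its speaker's type — contradiction.
So Mina is a knight.
With that fixed, Elif's statement is true, so Elif is a knight.

Vera: knave, Mina: knight, Elif: knight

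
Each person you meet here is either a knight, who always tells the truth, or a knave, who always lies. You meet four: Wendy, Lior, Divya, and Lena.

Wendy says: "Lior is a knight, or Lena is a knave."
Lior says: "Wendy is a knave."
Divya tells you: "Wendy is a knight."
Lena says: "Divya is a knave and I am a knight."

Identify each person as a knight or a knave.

Wendy: knight, Lior: knave, Divya: knight, Lena: knave

Consider Wendy. Suppose Wendy is a knave.
Then no assignment of the remaining roles makes every statement match its speaker's type — contradiction.
So Wendy is a knight.
With that fixed, Lior's statement is false, so Lior is a knave.
With that fixed, Divya's statement is true, so Divya is a knight.
With that fixed, Lena's statement is false, so Lena is a knave.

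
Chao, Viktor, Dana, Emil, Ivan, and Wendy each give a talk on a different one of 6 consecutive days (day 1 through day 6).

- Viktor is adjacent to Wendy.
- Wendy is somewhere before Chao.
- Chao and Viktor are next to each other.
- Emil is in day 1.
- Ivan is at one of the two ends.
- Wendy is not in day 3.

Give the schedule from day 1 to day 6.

From clues 1–2: Chao is in {3,4,5,6}.
From clues 1–4: Emil → day 1.
From clues 1–5: Ivan → day 6.
From clues 1–6: Wendy → day 2, Viktor → day 3, Chao → day 4, Dana → day 5.

Emil, Wendy, Viktor, Chao, Dana, Ivan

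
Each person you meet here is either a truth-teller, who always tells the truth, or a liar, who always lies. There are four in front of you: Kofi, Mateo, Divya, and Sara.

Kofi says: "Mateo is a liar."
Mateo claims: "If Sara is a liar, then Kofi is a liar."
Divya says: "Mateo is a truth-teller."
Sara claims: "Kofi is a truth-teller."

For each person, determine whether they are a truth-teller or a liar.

Consider Kofi. Suppose Kofi is a truth-teller.
Then no assignment of the remaining roles makes every statement match its speaker's type — contradiction.
So Kofi is a liar.
With that fixed, Mateo's statement is true, so Mateo is a truth-teller.
With that fixed, Divya's statement is true, so Divya is a truth-teller.
With that fixed, Sara's statement is false, so Sara is a liar.

Kofi: liar, Mateo: truth-teller, Divya: truth-teller, Sara: liar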